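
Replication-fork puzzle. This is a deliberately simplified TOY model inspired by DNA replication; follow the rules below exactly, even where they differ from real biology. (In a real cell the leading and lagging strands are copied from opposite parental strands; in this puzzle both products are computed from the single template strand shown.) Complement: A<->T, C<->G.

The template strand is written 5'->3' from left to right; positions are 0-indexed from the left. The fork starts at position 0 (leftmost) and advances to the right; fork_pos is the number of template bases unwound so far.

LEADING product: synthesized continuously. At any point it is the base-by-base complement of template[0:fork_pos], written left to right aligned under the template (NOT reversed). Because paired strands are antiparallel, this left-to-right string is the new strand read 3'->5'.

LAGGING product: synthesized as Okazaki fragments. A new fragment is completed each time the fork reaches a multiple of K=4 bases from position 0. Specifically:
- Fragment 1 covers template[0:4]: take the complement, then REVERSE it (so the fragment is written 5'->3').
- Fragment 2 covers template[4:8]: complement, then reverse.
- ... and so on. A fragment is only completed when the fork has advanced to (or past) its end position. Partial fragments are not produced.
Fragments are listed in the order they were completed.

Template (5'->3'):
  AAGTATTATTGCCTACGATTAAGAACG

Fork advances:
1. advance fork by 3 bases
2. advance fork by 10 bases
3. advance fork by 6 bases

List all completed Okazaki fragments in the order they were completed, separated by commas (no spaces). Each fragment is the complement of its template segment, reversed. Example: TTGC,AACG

Step 1: advance 3 -> fork_pos = 0 + 3 = 3. Next multiple of 4 is 4 (not reached); still 0 fragment(s).
Step 2: advance 10 -> fork_pos = 3 + 10 = 13. Reached multiple(s) of 4: 4, 8, 12 -> fragments 1-3 completed (3 total).
Step 3: advance 6 -> fork_pos = 13 + 6 = 19. Reached multiple(s) of 4: 16 -> fragment 4 completed (4 total).
Final fork_pos = 19, so 4 fragment(s) are complete. Build each: template segment -> complement -> reverse.
Fragment 1: template[0:4] = AAGT -> complement TTCA -> reversed ACTT
Fragment 2: template[4:8] = ATTA -> complement TAAT -> reversed TAAT
Fragment 3: template[8:12] = TTGC -> complement AACG -> reversed GCAA
Fragment 4: template[12:16] = CTAC -> complement GATG -> reversed GTAG

Answer: ACTT,TAAT,GCAA,GTAG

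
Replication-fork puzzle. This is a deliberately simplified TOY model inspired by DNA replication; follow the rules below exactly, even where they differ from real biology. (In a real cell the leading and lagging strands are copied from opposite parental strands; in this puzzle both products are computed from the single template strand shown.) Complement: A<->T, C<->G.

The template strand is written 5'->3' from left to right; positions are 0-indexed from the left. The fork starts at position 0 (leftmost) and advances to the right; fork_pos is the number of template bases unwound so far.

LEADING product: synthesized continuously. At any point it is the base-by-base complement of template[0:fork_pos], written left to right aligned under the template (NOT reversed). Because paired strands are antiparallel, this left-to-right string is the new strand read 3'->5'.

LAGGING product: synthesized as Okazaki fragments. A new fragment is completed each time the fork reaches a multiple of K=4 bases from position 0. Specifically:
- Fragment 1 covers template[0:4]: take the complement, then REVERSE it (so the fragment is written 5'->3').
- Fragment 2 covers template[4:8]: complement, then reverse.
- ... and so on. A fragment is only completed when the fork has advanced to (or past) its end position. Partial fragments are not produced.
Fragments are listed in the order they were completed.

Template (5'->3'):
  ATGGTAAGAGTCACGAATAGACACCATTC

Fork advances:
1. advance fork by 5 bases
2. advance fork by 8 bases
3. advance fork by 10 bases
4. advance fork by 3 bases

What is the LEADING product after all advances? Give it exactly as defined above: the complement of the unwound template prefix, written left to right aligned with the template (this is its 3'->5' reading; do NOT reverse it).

Step 1: advance 5 -> fork_pos = 0 + 5 = 5.
Step 2: advance 8 -> fork_pos = 5 + 8 = 13.
Step 3: advance 10 -> fork_pos = 13 + 10 = 23.
Step 4: advance 3 -> fork_pos = 23 + 3 = 26.
Unwound prefix: template[0:26] = ATGGTAAGAGTCACGAATAGACACCA
Complement it base by base (A<->T, C<->G), keeping left-to-right order:
  [0:5] ATGGT -> TACCA
  [5:10] AAGAG -> TTCTC
  [10:15] TCACG -> AGTGC
  [15:20] AATAG -> TTATC
  [20:25] ACACC -> TGTGG
  [25:26] A -> T
Concatenate: TACCATTCTCAGTGCTTATCTGTGGT (length 26; written aligned with the template, i.e. 3'->5').

Answer: TACCATTCTCAGTGCTTATCTGTGGT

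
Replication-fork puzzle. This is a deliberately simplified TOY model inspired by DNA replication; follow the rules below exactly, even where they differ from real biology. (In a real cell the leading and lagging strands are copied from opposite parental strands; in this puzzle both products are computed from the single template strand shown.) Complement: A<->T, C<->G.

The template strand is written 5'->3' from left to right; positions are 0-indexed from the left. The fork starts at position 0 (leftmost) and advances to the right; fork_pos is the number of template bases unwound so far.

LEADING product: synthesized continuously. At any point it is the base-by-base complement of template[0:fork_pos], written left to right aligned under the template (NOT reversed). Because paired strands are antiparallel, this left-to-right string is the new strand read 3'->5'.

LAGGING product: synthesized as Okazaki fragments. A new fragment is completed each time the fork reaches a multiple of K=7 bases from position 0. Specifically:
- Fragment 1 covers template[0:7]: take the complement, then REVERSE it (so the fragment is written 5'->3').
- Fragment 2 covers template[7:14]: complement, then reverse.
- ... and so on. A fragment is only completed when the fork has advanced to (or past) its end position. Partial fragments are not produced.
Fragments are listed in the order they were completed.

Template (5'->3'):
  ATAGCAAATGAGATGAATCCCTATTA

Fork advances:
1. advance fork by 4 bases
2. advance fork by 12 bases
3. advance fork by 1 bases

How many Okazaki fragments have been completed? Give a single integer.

Answer: 2

Derivation:
Step 1: advance 4 -> fork_pos = 0 + 4 = 4. Next multiple of 7 is 7 (not reached); still 0 fragment(s).
Step 2: advance 12 -> fork_pos = 4 + 12 = 16. Reached multiple(s) of 7: 7, 14 -> fragments 1-2 completed (2 total).
Step 3: advance 1 -> fork_pos = 16 + 1 = 17. Next multiple of 7 is 21 (not reached); still 2 fragment(s).
Check: final fork_pos = 17; the multiples of 7 that are <= 17 are 7..14 -> 17 // 7 = 2 completed fragment(s).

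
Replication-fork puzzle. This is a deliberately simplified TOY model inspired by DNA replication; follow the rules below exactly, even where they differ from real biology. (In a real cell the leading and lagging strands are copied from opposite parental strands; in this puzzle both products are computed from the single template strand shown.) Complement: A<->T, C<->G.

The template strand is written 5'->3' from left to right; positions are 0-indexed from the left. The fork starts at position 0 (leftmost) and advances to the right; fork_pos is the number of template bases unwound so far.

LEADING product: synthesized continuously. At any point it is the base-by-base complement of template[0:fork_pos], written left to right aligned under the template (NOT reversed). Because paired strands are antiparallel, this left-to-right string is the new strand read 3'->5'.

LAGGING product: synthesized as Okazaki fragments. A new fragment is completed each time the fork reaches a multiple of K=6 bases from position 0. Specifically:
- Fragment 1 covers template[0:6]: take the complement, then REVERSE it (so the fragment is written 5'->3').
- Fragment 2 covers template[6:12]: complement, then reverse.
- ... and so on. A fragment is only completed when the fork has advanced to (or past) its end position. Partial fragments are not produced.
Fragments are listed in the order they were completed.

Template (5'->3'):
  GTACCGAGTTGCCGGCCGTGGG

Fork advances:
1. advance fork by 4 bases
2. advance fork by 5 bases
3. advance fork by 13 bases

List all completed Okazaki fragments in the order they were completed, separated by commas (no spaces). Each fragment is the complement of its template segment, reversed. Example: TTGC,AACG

Step 1: advance 4 -> fork_pos = 0 + 4 = 4. Next multiple of 6 is 6 (not reached); still 0 fragment(s).
Step 2: advance 5 -> fork_pos = 4 + 5 = 9. Reached multiple(s) of 6: 6 -> fragment 1 completed (1 total).
Step 3: advance 13 -> fork_pos = 9 + 13 = 22. Reached multiple(s) of 6: 12, 18 -> fragments 2-3 completed (3 total).
Final fork_pos = 22, so 3 fragment(s) are complete. Build each: template segment -> complement -> reverse.
Fragment 1: template[0:6] = GTACCG -> complement CATGGC -> reversed CGGTAC
Fragment 2: template[6:12] = AGTTGC -> complement TCAACG -> reversed GCAACT
Fragment 3: template[12:18] = CGGCCG -> complement GCCGGC -> reversed CGGCCG

Answer: CGGTAC,GCAACT,CGGCCG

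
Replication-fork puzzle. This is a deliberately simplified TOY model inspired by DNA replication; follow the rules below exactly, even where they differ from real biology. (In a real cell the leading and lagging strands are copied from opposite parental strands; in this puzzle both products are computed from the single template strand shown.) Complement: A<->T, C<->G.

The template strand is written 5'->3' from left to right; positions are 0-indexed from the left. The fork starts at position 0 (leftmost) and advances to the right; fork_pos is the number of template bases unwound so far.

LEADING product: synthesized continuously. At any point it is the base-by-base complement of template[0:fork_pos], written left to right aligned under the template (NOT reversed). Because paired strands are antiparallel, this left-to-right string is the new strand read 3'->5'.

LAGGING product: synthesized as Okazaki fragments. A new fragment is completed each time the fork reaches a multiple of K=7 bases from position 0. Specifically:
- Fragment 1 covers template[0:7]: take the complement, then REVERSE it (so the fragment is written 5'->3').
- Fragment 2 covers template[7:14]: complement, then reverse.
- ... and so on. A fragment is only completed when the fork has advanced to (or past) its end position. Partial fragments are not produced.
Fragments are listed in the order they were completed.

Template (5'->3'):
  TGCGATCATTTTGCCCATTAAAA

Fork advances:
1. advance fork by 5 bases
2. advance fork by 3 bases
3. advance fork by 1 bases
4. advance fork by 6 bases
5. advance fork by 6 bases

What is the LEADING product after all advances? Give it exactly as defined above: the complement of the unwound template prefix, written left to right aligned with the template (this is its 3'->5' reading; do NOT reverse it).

Answer: ACGCTAGTAAAACGGGTAATT

Derivation:
Step 1: advance 5 -> fork_pos = 0 + 5 = 5.
Step 2: advance 3 -> fork_pos = 5 + 3 = 8.
Step 3: advance 1 -> fork_pos = 8 + 1 = 9.
Step 4: advance 6 -> fork_pos = 9 + 6 = 15.
Step 5: advance 6 -> fork_pos = 15 + 6 = 21.
Unwound prefix: template[0:21] = TGCGATCATTTTGCCCATTAA
Complement it base by base (A<->T, C<->G), keeping left-to-right order:
  [0:5] TGCGA -> ACGCT
  [5:10] TCATT -> AGTAA
  [10:15] TTGCC -> AACGG
  [15:20] CATTA -> GTAAT
  [20:21] A -> T
Concatenate: ACGCTAGTAAAACGGGTAATT (length 21; written aligned with the template, i.e. 3'->5').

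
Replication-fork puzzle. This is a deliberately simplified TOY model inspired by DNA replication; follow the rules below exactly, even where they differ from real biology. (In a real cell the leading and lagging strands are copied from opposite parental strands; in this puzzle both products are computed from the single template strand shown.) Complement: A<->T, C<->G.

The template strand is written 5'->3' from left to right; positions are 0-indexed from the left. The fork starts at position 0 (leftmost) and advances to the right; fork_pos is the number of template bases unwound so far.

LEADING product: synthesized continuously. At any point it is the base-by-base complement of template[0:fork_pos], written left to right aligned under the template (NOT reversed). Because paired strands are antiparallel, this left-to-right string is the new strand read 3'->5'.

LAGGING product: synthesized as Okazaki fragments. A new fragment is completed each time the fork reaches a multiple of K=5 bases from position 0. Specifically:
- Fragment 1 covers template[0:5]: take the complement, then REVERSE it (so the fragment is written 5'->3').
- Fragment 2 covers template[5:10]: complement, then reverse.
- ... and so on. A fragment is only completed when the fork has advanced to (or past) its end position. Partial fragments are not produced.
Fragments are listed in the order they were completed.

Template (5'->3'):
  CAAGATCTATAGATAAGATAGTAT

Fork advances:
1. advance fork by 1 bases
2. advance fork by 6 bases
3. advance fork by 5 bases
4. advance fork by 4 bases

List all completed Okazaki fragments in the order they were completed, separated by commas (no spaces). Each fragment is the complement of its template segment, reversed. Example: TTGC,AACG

Step 1: advance 1 -> fork_pos = 0 + 1 = 1. Next multiple of 5 is 5 (not reached); still 0 fragment(s).
Step 2: advance 6 -> fork_pos = 1 + 6 = 7. Reached multiple(s) of 5: 5 -> fragment 1 completed (1 total).
Step 3: advance 5 -> fork_pos = 7 + 5 = 12. Reached multiple(s) of 5: 10 -> fragment 2 completed (2 total).
Step 4: advance 4 -> fork_pos = 12 + 4 = 16. Reached multiple(s) of 5: 15 -> fragment 3 completed (3 total).
Final fork_pos = 16, so 3 fragment(s) are complete. Build each: template segment -> complement -> reverse.
Fragment 1: template[0:5] = CAAGA -> complement GTTCT -> reversed TCTTG
Fragment 2: template[5:10] = TCTAT -> complement AGATA -> reversed ATAGA
Fragment 3: template[10:15] = AGATA -> complement TCTAT -> reversed TATCT

Answer: TCTTG,ATAGA,TATCT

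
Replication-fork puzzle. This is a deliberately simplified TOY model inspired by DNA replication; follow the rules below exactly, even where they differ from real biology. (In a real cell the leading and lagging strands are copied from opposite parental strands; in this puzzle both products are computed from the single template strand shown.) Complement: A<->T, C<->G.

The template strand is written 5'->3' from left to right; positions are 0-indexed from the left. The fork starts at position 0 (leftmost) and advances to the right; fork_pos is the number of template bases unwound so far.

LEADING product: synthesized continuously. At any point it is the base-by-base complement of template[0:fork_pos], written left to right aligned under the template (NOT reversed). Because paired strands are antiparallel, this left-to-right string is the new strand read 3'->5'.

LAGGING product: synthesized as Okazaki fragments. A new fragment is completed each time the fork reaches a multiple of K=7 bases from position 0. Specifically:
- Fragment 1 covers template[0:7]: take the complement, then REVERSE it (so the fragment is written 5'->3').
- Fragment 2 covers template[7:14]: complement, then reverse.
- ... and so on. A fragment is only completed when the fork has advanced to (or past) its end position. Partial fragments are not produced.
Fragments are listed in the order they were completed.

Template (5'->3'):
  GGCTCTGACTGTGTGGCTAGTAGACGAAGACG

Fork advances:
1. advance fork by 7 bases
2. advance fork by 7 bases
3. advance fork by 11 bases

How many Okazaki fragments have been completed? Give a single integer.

Answer: 3

Derivation:
Step 1: advance 7 -> fork_pos = 0 + 7 = 7. Reached multiple(s) of 7: 7 -> fragment 1 completed (1 total).
Step 2: advance 7 -> fork_pos = 7 + 7 = 14. Reached multiple(s) of 7: 14 -> fragment 2 completed (2 total).
Step 3: advance 11 -> fork_pos = 14 + 11 = 25. Reached multiple(s) of 7: 21 -> fragment 3 completed (3 total).
Check: final fork_pos = 25; the multiples of 7 that are <= 25 are 7..21 -> 25 // 7 = 3 completed fragment(s).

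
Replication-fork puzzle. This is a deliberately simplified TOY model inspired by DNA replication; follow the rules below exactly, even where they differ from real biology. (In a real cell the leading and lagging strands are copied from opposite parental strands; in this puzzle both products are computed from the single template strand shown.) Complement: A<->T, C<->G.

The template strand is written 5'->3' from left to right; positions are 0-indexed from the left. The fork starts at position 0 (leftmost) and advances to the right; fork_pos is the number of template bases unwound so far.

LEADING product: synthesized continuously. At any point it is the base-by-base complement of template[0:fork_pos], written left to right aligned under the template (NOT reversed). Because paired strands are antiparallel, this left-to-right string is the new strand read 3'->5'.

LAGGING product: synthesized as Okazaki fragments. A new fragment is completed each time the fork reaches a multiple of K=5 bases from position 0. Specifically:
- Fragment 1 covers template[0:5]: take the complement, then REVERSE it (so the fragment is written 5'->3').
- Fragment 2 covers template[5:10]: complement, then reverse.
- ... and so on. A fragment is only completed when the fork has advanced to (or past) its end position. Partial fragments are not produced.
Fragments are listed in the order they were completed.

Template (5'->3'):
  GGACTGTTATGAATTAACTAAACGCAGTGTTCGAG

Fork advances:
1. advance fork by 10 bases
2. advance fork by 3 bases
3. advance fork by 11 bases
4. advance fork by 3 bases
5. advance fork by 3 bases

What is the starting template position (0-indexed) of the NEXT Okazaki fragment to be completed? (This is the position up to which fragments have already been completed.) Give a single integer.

Step 1: advance 10 -> fork_pos = 0 + 10 = 10. Reached multiple(s) of 5: 5, 10 -> fragments 1-2 completed (2 total).
Step 2: advance 3 -> fork_pos = 10 + 3 = 13. Next multiple of 5 is 15 (not reached); still 2 fragment(s).
Step 3: advance 11 -> fork_pos = 13 + 11 = 24. Reached multiple(s) of 5: 15, 20 -> fragments 3-4 completed (4 total).
Step 4: advance 3 -> fork_pos = 24 + 3 = 27. Reached multiple(s) of 5: 25 -> fragment 5 completed (5 total).
Step 5: advance 3 -> fork_pos = 27 + 3 = 30. Reached multiple(s) of 5: 30 -> fragment 6 completed (6 total).
6 fragment(s) completed, covering template[0:30] (6 x 5 = 30). The next fragment, fragment 7, covers template[30:35], so it starts at position 30.

Answer: 30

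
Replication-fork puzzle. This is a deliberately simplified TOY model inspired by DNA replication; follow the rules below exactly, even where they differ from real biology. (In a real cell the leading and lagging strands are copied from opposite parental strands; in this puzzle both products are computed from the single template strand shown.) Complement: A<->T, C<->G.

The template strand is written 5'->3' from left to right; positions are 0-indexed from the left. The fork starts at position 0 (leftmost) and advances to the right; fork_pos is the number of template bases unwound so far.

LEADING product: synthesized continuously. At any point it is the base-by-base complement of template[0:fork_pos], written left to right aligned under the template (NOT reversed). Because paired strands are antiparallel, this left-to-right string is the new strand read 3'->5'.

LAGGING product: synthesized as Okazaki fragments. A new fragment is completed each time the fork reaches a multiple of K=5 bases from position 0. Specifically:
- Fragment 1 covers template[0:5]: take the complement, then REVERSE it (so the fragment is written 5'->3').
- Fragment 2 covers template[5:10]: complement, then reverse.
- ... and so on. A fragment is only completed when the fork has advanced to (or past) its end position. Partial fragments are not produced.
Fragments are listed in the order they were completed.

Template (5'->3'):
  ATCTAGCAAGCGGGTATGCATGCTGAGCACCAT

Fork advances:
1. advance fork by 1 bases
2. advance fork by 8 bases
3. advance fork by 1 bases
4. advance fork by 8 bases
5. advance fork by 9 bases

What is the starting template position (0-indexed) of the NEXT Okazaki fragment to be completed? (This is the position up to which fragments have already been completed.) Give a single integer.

Answer: 25

Derivation:
Step 1: advance 1 -> fork_pos = 0 + 1 = 1. Next multiple of 5 is 5 (not reached); still 0 fragment(s).
Step 2: advance 8 -> fork_pos = 1 + 8 = 9. Reached multiple(s) of 5: 5 -> fragment 1 completed (1 total).
Step 3: advance 1 -> fork_pos = 9 + 1 = 10. Reached multiple(s) of 5: 10 -> fragment 2 completed (2 total).
Step 4: advance 8 -> fork_pos = 10 + 8 = 18. Reached multiple(s) of 5: 15 -> fragment 3 completed (3 total).
Step 5: advance 9 -> fork_pos = 18 + 9 = 27. Reached multiple(s) of 5: 20, 25 -> fragments 4-5 completed (5 total).
5 fragment(s) completed, covering template[0:25] (5 x 5 = 25). The next fragment, fragment 6, covers template[25:30], so it starts at position 25.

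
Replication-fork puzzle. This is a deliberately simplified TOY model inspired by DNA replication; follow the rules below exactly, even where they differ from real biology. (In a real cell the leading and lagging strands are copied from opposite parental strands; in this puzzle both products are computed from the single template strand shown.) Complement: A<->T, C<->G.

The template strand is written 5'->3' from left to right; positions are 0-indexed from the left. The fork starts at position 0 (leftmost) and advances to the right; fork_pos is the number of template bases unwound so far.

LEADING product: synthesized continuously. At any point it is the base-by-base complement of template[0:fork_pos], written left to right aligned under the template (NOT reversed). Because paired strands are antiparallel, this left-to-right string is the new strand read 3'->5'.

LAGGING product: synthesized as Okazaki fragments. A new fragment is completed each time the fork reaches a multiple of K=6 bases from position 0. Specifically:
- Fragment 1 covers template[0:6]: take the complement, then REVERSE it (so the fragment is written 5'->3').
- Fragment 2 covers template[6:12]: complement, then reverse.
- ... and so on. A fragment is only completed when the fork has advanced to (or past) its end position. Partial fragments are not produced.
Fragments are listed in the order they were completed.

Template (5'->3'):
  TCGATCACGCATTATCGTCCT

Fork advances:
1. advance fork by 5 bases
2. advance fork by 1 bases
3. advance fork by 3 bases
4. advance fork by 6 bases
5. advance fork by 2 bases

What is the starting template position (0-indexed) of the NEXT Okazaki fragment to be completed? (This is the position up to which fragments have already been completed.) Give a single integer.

Answer: 12

Derivation:
Step 1: advance 5 -> fork_pos = 0 + 5 = 5. Next multiple of 6 is 6 (not reached); still 0 fragment(s).
Step 2: advance 1 -> fork_pos = 5 + 1 = 6. Reached multiple(s) of 6: 6 -> fragment 1 completed (1 total).
Step 3: advance 3 -> fork_pos = 6 + 3 = 9. Next multiple of 6 is 12 (not reached); still 1 fragment(s).
Step 4: advance 6 -> fork_pos = 9 + 6 = 15. Reached multiple(s) of 6: 12 -> fragment 2 completed (2 total).
Step 5: advance 2 -> fork_pos = 15 + 2 = 17. Next multiple of 6 is 18 (not reached); still 2 fragment(s).
2 fragment(s) completed, covering template[0:12] (2 x 6 = 12). The next fragment, fragment 3, covers template[12:18], so it starts at position 12.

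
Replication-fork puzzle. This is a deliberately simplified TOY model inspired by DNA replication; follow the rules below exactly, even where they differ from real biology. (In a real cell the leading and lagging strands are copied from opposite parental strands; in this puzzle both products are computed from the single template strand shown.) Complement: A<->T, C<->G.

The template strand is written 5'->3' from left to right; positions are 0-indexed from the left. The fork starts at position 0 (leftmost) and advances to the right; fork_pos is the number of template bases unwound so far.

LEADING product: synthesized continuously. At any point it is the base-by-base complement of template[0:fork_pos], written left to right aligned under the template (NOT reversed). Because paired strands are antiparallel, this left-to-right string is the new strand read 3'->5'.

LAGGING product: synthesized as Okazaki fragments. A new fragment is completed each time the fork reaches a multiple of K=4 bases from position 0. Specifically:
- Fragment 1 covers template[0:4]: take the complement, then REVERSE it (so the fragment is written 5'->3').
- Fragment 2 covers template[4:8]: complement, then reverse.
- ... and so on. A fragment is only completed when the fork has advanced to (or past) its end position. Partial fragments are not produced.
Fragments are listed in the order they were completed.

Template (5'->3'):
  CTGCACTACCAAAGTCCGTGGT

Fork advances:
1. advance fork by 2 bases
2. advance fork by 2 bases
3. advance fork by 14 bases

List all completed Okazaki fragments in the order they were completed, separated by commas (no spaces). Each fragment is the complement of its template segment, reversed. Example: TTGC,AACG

Step 1: advance 2 -> fork_pos = 0 + 2 = 2. Next multiple of 4 is 4 (not reached); still 0 fragment(s).
Step 2: advance 2 -> fork_pos = 2 + 2 = 4. Reached multiple(s) of 4: 4 -> fragment 1 completed (1 total).
Step 3: advance 14 -> fork_pos = 4 + 14 = 18. Reached multiple(s) of 4: 8, 12, 16 -> fragments 2-4 completed (4 total).
Final fork_pos = 18, so 4 fragment(s) are complete. Build each: template segment -> complement -> reverse.
Fragment 1: template[0:4] = CTGC -> complement GACG -> reversed GCAG
Fragment 2: template[4:8] = ACTA -> complement TGAT -> reversed TAGT
Fragment 3: template[8:12] = CCAA -> complement GGTT -> reversed TTGG
Fragment 4: template[12:16] = AGTC -> complement TCAG -> reversed GACT

Answer: GCAG,TAGT,TTGG,GACT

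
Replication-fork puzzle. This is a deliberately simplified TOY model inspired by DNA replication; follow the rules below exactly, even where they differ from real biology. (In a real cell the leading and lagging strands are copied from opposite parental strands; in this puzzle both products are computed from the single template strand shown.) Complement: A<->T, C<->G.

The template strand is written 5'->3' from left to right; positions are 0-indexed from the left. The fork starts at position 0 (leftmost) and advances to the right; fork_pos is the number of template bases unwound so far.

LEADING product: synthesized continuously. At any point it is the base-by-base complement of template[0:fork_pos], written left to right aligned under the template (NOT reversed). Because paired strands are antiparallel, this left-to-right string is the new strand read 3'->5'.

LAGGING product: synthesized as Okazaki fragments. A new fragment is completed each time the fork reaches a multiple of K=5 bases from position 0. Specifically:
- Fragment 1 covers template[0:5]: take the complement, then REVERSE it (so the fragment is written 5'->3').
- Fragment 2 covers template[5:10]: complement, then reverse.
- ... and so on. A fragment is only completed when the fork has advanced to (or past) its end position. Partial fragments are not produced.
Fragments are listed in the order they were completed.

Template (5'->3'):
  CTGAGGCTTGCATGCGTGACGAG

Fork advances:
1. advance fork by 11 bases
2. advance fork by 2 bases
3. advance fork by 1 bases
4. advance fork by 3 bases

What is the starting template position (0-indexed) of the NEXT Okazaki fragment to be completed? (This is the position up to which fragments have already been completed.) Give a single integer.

Step 1: advance 11 -> fork_pos = 0 + 11 = 11. Reached multiple(s) of 5: 5, 10 -> fragments 1-2 completed (2 total).
Step 2: advance 2 -> fork_pos = 11 + 2 = 13. Next multiple of 5 is 15 (not reached); still 2 fragment(s).
Step 3: advance 1 -> fork_pos = 13 + 1 = 14. Next multiple of 5 is 15 (not reached); still 2 fragment(s).
Step 4: advance 3 -> fork_pos = 14 + 3 = 17. Reached multiple(s) of 5: 15 -> fragment 3 completed (3 total).
3 fragment(s) completed, covering template[0:15] (3 x 5 = 15). The next fragment, fragment 4, covers template[15:20], so it starts at position 15.

Answer: 15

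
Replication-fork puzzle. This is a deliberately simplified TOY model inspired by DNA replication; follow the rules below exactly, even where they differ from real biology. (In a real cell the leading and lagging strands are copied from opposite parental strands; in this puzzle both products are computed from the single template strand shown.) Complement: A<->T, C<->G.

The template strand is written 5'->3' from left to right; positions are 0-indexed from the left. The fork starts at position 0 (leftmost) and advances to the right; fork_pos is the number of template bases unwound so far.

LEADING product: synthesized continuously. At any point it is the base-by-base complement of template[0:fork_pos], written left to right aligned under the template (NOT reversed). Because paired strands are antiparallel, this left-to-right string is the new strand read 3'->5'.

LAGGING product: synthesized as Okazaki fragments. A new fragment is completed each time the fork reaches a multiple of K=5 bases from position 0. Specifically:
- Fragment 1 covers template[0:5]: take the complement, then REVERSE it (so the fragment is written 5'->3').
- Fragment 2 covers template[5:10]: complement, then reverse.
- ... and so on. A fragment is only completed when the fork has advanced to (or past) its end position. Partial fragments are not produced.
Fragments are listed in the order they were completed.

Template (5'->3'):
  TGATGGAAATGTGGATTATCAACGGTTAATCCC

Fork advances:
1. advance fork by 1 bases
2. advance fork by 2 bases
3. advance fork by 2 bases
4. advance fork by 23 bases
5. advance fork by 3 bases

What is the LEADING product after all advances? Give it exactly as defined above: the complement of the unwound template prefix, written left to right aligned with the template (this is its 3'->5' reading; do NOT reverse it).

Step 1: advance 1 -> fork_pos = 0 + 1 = 1.
Step 2: advance 2 -> fork_pos = 1 + 2 = 3.
Step 3: advance 2 -> fork_pos = 3 + 2 = 5.
Step 4: advance 23 -> fork_pos = 5 + 23 = 28.
Step 5: advance 3 -> fork_pos = 28 + 3 = 31.
Unwound prefix: template[0:31] = TGATGGAAATGTGGATTATCAACGGTTAATC
Complement it base by base (A<->T, C<->G), keeping left-to-right order:
  [0:5] TGATG -> ACTAC
  [5:10] GAAAT -> CTTTA
  [10:15] GTGGA -> CACCT
  [15:20] TTATC -> AATAG
  [20:25] AACGG -> TTGCC
  [25:30] TTAAT -> AATTA
  [30:31] C -> G
Concatenate: ACTACCTTTACACCTAATAGTTGCCAATTAG (length 31; written aligned with the template, i.e. 3'->5').

Answer: ACTACCTTTACACCTAATAGTTGCCAATTAG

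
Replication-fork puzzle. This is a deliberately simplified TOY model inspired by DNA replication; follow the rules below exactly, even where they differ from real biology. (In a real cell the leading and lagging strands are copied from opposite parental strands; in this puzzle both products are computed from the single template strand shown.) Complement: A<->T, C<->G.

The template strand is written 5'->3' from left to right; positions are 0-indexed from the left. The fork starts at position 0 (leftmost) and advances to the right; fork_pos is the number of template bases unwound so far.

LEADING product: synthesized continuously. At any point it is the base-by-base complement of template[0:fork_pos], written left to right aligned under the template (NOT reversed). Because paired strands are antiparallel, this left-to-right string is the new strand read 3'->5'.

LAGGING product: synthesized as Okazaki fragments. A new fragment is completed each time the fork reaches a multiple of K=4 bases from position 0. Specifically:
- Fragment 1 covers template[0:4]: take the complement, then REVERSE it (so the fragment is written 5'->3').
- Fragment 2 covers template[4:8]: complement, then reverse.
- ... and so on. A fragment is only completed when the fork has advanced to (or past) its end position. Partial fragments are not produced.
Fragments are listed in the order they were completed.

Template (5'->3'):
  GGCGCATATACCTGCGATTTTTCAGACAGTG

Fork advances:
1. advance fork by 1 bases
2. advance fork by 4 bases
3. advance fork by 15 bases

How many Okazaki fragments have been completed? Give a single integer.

Answer: 5

Derivation:
Step 1: advance 1 -> fork_pos = 0 + 1 = 1. Next multiple of 4 is 4 (not reached); still 0 fragment(s).
Step 2: advance 4 -> fork_pos = 1 + 4 = 5. Reached multiple(s) of 4: 4 -> fragment 1 completed (1 total).
Step 3: advance 15 -> fork_pos = 5 + 15 = 20. Reached multiple(s) of 4: 8, 12, 16, 20 -> fragments 2-5 completed (5 total).
Check: final fork_pos = 20; the multiples of 4 that are <= 20 are 4..20 -> 20 // 4 = 5 completed fragment(s).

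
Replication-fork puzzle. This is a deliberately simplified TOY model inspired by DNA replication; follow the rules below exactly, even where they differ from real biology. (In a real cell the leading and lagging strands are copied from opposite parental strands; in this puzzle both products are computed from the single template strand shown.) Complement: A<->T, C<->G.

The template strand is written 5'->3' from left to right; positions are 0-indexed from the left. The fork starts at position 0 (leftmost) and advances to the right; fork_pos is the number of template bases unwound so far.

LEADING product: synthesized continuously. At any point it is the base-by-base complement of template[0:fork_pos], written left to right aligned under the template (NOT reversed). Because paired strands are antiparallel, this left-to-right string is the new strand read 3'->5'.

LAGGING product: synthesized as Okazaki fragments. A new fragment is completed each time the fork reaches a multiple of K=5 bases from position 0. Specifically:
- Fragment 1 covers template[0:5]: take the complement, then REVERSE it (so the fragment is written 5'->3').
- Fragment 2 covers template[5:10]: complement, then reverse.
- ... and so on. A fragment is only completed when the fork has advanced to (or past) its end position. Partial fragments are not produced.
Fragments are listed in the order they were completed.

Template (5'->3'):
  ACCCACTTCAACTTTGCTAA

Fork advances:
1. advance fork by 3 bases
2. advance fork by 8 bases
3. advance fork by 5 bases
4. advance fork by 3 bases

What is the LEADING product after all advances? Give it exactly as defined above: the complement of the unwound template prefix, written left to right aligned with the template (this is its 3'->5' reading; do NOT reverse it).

Answer: TGGGTGAAGTTGAAACGAT

Derivation:
Step 1: advance 3 -> fork_pos = 0 + 3 = 3.
Step 2: advance 8 -> fork_pos = 3 + 8 = 11.
Step 3: advance 5 -> fork_pos = 11 + 5 = 16.
Step 4: advance 3 -> fork_pos = 16 + 3 = 19.
Unwound prefix: template[0:19] = ACCCACTTCAACTTTGCTA
Complement it base by base (A<->T, C<->G), keeping left-to-right order:
  [0:5] ACCCA -> TGGGT
  [5:10] CTTCA -> GAAGT
  [10:15] ACTTT -> TGAAA
  [15:19] GCTA -> CGAT
Concatenate: TGGGTGAAGTTGAAACGAT (length 19; written aligned with the template, i.e. 3'->5').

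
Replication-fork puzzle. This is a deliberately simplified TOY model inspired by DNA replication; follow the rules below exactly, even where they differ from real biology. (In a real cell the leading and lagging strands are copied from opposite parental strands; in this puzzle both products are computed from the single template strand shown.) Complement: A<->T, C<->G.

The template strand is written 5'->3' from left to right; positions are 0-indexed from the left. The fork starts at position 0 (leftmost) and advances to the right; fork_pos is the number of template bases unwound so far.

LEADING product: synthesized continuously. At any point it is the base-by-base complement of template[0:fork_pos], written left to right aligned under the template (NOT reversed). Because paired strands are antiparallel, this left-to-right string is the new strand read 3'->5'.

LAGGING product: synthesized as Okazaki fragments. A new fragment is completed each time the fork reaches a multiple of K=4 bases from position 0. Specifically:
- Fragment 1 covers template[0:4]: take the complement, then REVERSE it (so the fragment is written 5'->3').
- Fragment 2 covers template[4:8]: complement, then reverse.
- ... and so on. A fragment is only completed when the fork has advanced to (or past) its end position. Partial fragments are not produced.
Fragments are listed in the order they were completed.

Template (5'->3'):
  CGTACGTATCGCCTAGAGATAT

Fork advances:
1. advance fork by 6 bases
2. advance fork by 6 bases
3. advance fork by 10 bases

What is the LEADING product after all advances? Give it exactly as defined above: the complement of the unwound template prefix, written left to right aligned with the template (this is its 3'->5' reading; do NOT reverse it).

Step 1: advance 6 -> fork_pos = 0 + 6 = 6.
Step 2: advance 6 -> fork_pos = 6 + 6 = 12.
Step 3: advance 10 -> fork_pos = 12 + 10 = 22.
Unwound prefix: template[0:22] = CGTACGTATCGCCTAGAGATAT
Complement it base by base (A<->T, C<->G), keeping left-to-right order:
  [0:5] CGTAC -> GCATG
  [5:10] GTATC -> CATAG
  [10:15] GCCTA -> CGGAT
  [15:20] GAGAT -> CTCTA
  [20:22] AT -> TA
Concatenate: GCATGCATAGCGGATCTCTATA (length 22; written aligned with the template, i.e. 3'->5').

Answer: GCATGCATAGCGGATCTCTATA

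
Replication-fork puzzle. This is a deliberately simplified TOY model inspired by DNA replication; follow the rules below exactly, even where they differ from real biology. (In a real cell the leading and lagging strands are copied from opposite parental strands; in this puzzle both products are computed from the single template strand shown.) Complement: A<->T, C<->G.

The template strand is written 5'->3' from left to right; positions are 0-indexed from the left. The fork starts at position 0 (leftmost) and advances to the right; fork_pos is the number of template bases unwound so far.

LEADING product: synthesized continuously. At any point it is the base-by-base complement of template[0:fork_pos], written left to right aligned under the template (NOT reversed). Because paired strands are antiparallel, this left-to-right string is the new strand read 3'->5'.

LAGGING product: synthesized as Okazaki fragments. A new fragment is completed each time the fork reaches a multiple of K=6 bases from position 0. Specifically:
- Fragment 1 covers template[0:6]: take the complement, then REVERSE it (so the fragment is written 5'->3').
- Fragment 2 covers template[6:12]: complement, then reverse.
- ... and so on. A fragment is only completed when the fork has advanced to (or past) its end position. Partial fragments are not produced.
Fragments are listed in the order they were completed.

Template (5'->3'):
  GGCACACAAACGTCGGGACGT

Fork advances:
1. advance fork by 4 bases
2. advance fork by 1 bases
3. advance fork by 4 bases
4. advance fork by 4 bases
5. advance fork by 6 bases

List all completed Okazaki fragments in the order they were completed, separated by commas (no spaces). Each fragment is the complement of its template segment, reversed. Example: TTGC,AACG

Step 1: advance 4 -> fork_pos = 0 + 4 = 4. Next multiple of 6 is 6 (not reached); still 0 fragment(s).
Step 2: advance 1 -> fork_pos = 4 + 1 = 5. Next multiple of 6 is 6 (not reached); still 0 fragment(s).
Step 3: advance 4 -> fork_pos = 5 + 4 = 9. Reached multiple(s) of 6: 6 -> fragment 1 completed (1 total).
Step 4: advance 4 -> fork_pos = 9 + 4 = 13. Reached multiple(s) of 6: 12 -> fragment 2 completed (2 total).
Step 5: advance 6 -> fork_pos = 13 + 6 = 19. Reached multiple(s) of 6: 18 -> fragment 3 completed (3 total).
Final fork_pos = 19, so 3 fragment(s) are complete. Build each: template segment -> complement -> reverse.
Fragment 1: template[0:6] = GGCACA -> complement CCGTGT -> reversed TGTGCC
Fragment 2: template[6:12] = CAAACG -> complement GTTTGC -> reversed CGTTTG
Fragment 3: template[12:18] = TCGGGA -> complement AGCCCT -> reversed TCCCGA

Answer: TGTGCC,CGTTTG,TCCCGA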